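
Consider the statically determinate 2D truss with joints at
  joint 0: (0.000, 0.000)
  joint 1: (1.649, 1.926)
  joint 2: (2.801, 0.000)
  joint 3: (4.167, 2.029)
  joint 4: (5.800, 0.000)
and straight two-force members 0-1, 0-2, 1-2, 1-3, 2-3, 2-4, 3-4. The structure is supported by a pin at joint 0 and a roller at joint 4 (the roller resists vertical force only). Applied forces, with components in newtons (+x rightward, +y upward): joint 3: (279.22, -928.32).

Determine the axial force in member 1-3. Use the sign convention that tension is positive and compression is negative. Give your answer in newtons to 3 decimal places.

-232.567

N=5 nodes, M=7 members, R=3 reactions → 2N=10, M+R=10
member 0 (0-1): L=2.5355, (cx,cy)=(0.6504,0.7596)
member 1 (0-2): L=2.8010, (cx,cy)=(1.0000,0.0000)
member 2 (1-2): L=2.2442, (cx,cy)=(0.5133,-0.8582)
member 3 (1-3): L=2.5201, (cx,cy)=(0.9992,0.0409)
member 4 (2-3): L=2.4460, (cx,cy)=(0.5585,0.8295)
member 5 (2-4): L=2.9990, (cx,cy)=(1.0000,0.0000)
member 6 (3-4): L=2.6045, (cx,cy)=(0.6270,-0.7790)
solve A·x = −loads:
  F[0-1] = -215.4914 N (compression)
  F[0-2] = +419.3689 N (tension)
  F[1-2] = +179.6620 N (tension)
  F[1-3] = -232.5666 N (compression)
  F[2-3] = -185.8724 N (compression)
  F[2-4] = +615.3961 N (tension)
  F[3-4] = -981.5139 N (compression)
  Rx@0 = -279.2200 N
  Ry@0 = +163.6912 N
  Ry@4 = +764.6288 N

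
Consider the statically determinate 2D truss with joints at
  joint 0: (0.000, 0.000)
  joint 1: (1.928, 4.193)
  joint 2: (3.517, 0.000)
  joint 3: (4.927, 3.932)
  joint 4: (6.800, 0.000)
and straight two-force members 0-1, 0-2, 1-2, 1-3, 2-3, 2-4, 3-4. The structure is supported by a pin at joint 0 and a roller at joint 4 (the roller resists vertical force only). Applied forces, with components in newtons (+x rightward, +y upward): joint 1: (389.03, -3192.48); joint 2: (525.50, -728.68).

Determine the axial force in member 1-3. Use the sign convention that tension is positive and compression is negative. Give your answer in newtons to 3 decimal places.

-1236.921

N=5 nodes, M=7 members, R=3 reactions → 2N=10, M+R=10
member 0 (0-1): L=4.6150, (cx,cy)=(0.4178,0.9086)
member 1 (0-2): L=3.5170, (cx,cy)=(1.0000,0.0000)
member 2 (1-2): L=4.4840, (cx,cy)=(0.3544,-0.9351)
member 3 (1-3): L=3.0103, (cx,cy)=(0.9962,-0.0867)
member 4 (2-3): L=4.1772, (cx,cy)=(0.3375,0.9413)
member 5 (2-4): L=3.2830, (cx,cy)=(1.0000,0.0000)
member 6 (3-4): L=4.3553, (cx,cy)=(0.4300,-0.9028)
solve A·x = −loads:
  F[0-1] = -2640.7193 N (compression)
  F[0-2] = +2017.7330 N (tension)
  F[1-2] = -733.6074 N (compression)
  F[1-3] = -1236.9210 N (compression)
  F[2-3] = +1502.8874 N (tension)
  F[2-4] = +724.9645 N (tension)
  F[3-4] = -1685.7702 N (compression)
  Rx@0 = -914.5300 N
  Ry@0 = +2399.2377 N
  Ry@4 = +1521.9223 N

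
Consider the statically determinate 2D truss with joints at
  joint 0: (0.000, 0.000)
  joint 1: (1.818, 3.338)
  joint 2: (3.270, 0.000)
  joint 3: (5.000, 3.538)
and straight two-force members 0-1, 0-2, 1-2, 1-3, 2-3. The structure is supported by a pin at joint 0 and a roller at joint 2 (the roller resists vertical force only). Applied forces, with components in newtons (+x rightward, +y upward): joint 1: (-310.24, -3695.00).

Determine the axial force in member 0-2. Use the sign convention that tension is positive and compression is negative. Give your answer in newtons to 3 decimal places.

755.837

N=4 nodes, M=5 members, R=3 reactions → 2N=8, M+R=8
member 0 (0-1): L=3.8010, (cx,cy)=(0.4783,0.8782)
member 1 (0-2): L=3.2700, (cx,cy)=(1.0000,0.0000)
member 2 (1-2): L=3.6401, (cx,cy)=(0.3989,-0.9170)
member 3 (1-3): L=3.1883, (cx,cy)=(0.9980,0.0627)
member 4 (2-3): L=3.9383, (cx,cy)=(0.4393,0.8984)
solve A·x = −loads:
  F[0-1] = -2228.8928 N (compression)
  F[0-2] = +755.8373 N (tension)
  F[1-2] = -1894.8665 N (compression)
  F[1-3] = -0.0000 N (compression)
  F[2-3] = -0.0000 N (compression)
  Rx@0 = +310.2400 N
  Ry@0 = +1957.4071 N
  Ry@2 = +1737.5929 N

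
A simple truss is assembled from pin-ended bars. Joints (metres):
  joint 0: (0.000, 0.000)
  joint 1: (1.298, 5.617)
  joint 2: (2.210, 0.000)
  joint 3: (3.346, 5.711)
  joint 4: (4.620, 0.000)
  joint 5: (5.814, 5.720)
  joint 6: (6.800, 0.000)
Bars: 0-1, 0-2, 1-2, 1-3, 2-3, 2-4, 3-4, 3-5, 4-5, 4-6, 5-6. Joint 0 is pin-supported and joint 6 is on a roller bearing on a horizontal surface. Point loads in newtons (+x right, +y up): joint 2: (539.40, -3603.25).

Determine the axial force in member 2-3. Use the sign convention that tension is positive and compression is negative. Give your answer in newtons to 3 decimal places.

1238.450

N=7 nodes, M=11 members, R=3 reactions → 2N=14, M+R=14
member 0 (0-1): L=5.7650, (cx,cy)=(0.2252,0.9743)
member 1 (0-2): L=2.2100, (cx,cy)=(1.0000,0.0000)
member 2 (1-2): L=5.6906, (cx,cy)=(0.1603,-0.9871)
member 3 (1-3): L=2.0502, (cx,cy)=(0.9989,0.0459)
member 4 (2-3): L=5.8229, (cx,cy)=(0.1951,0.9808)
member 5 (2-4): L=2.4100, (cx,cy)=(1.0000,0.0000)
member 6 (3-4): L=5.8514, (cx,cy)=(0.2177,-0.9760)
member 7 (3-5): L=2.4680, (cx,cy)=(1.0000,0.0036)
member 8 (4-5): L=5.8433, (cx,cy)=(0.2043,0.9789)
member 9 (4-6): L=2.1800, (cx,cy)=(1.0000,0.0000)
member 10 (5-6): L=5.8044, (cx,cy)=(0.1699,-0.9855)
solve A·x = −loads:
  F[0-1] = -2496.2887 N (compression)
  F[0-2] = +1101.4416 N (tension)
  F[1-2] = +2419.8759 N (tension)
  F[1-3] = -950.8642 N (compression)
  F[2-3] = +1238.4505 N (tension)
  F[2-4] = +708.2522 N (tension)
  F[3-4] = -1201.5095 N (compression)
  F[3-5] = -446.6546 N (compression)
  F[4-5] = +1197.9613 N (tension)
  F[4-6] = +201.8639 N (tension)
  F[5-6] = -1188.3273 N (compression)
  Rx@0 = -539.4000 N
  Ry@0 = +2432.1937 N
  Ry@6 = +1171.0563 N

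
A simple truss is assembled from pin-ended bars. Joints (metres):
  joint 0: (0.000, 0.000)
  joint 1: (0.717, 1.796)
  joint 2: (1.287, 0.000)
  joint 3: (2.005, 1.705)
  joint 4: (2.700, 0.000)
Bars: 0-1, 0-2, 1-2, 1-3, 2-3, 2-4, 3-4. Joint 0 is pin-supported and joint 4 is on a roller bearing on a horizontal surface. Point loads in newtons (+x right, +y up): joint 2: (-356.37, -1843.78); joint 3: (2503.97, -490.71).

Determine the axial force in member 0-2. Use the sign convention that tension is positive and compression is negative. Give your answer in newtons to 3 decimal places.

1951.987

N=5 nodes, M=7 members, R=3 reactions → 2N=10, M+R=10
member 0 (0-1): L=1.9338, (cx,cy)=(0.3708,0.9287)
member 1 (0-2): L=1.2870, (cx,cy)=(1.0000,0.0000)
member 2 (1-2): L=1.8843, (cx,cy)=(0.3025,-0.9531)
member 3 (1-3): L=1.2912, (cx,cy)=(0.9975,-0.0705)
member 4 (2-3): L=1.8500, (cx,cy)=(0.3881,0.9216)
member 5 (2-4): L=1.4130, (cx,cy)=(1.0000,0.0000)
member 6 (3-4): L=1.8412, (cx,cy)=(0.3775,-0.9260)
solve A·x = −loads:
  F[0-1] = +527.5902 N (tension)
  F[0-2] = +1951.9872 N (tension)
  F[1-2] = -540.6956 N (compression)
  F[1-3] = +360.0699 N (tension)
  F[2-3] = +2559.7925 N (tension)
  F[2-4] = +1151.3263 N (tension)
  F[3-4] = -3050.1182 N (compression)
  Rx@0 = -2147.6000 N
  Ry@0 = -489.9868 N
  Ry@4 = +2824.4768 N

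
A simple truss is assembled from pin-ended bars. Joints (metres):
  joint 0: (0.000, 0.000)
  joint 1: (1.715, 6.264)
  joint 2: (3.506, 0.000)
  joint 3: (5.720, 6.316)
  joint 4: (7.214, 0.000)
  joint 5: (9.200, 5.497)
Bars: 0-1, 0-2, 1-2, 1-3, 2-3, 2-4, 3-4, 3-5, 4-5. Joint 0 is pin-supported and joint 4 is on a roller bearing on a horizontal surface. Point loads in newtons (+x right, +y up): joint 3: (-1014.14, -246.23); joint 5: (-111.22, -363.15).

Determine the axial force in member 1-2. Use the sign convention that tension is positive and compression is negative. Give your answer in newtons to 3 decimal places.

953.725

N=6 nodes, M=9 members, R=3 reactions → 2N=12, M+R=12
member 0 (0-1): L=6.4945, (cx,cy)=(0.2641,0.9645)
member 1 (0-2): L=3.5060, (cx,cy)=(1.0000,0.0000)
member 2 (1-2): L=6.5150, (cx,cy)=(0.2749,-0.9615)
member 3 (1-3): L=4.0053, (cx,cy)=(0.9999,0.0130)
member 4 (2-3): L=6.6928, (cx,cy)=(0.3308,0.9437)
member 5 (2-4): L=3.7080, (cx,cy)=(1.0000,0.0000)
member 6 (3-4): L=6.4903, (cx,cy)=(0.2302,-0.9731)
member 7 (3-5): L=3.5751, (cx,cy)=(0.9734,-0.2291)
member 8 (4-5): L=5.8448, (cx,cy)=(0.3398,0.9405)
solve A·x = −loads:
  F[0-1] = -957.6605 N (compression)
  F[0-2] = -872.4721 N (compression)
  F[1-2] = +953.7251 N (tension)
  F[1-3] = -515.1137 N (compression)
  F[2-3] = -971.6859 N (compression)
  F[2-4] = -288.8531 N (compression)
  F[3-4] = +691.6778 N (tension)
  F[3-5] = +18.9190 N (tension)
  F[4-5] = -381.5158 N (compression)
  Rx@0 = +1125.3600 N
  Ry@0 = +923.6674 N
  Ry@4 = -314.2874 N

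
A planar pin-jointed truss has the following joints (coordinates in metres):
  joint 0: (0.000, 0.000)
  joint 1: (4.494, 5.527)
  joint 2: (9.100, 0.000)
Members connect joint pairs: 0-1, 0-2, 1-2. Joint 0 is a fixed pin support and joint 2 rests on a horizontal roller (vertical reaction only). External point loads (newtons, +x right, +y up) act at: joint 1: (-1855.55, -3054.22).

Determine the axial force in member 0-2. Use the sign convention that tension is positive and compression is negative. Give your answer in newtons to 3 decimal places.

317.781

N=3 nodes, M=3 members, R=3 reactions → 2N=6, M+R=6
member 0 (0-1): L=7.1235, (cx,cy)=(0.6309,0.7759)
member 1 (0-2): L=9.1000, (cx,cy)=(1.0000,0.0000)
member 2 (1-2): L=7.1946, (cx,cy)=(0.6402,-0.7682)
solve A·x = −loads:
  F[0-1] = -3444.9593 N (compression)
  F[0-2] = +317.7807 N (tension)
  F[1-2] = -496.3787 N (compression)
  Rx@0 = +1855.5500 N
  Ry@0 = +2672.8969 N
  Ry@2 = +381.3231 N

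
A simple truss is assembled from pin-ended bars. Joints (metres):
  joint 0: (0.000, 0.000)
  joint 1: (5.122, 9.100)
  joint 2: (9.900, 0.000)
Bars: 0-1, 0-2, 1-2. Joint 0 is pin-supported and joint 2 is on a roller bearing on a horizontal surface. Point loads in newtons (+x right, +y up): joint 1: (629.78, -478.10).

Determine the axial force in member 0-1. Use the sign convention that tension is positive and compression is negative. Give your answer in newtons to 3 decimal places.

N=3 nodes, M=3 members, R=3 reactions → 2N=6, M+R=6
member 0 (0-1): L=10.4425, (cx,cy)=(0.4905,0.8714)
member 1 (0-2): L=9.9000, (cx,cy)=(1.0000,0.0000)
member 2 (1-2): L=10.2781, (cx,cy)=(0.4649,-0.8854)
solve A·x = −loads:
  F[0-1] = +399.5043 N (tension)
  F[0-2] = +433.8241 N (tension)
  F[1-2] = -933.2118 N (compression)
  Rx@0 = -629.7800 N
  Ry@0 = -348.1451 N
  Ry@2 = +826.2451 N

399.504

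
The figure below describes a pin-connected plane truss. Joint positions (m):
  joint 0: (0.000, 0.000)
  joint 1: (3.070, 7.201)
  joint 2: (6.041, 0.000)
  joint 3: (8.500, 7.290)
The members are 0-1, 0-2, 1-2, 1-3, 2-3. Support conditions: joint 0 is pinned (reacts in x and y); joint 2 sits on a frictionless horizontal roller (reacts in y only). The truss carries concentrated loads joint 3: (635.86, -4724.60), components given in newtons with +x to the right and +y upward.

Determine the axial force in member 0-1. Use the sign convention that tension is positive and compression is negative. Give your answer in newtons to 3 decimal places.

2924.788

N=4 nodes, M=5 members, R=3 reactions → 2N=8, M+R=8
member 0 (0-1): L=7.8281, (cx,cy)=(0.3922,0.9199)
member 1 (0-2): L=6.0410, (cx,cy)=(1.0000,0.0000)
member 2 (1-2): L=7.7898, (cx,cy)=(0.3814,-0.9244)
member 3 (1-3): L=5.4307, (cx,cy)=(0.9999,0.0164)
member 4 (2-3): L=7.6936, (cx,cy)=(0.3196,0.9475)
solve A·x = −loads:
  F[0-1] = +2924.7882 N (tension)
  F[0-2] = -511.1730 N (compression)
  F[1-2] = -2870.7303 N (compression)
  F[1-3] = +2242.2173 N (tension)
  F[2-3] = -5024.9211 N (compression)
  Rx@0 = -635.8600 N
  Ry@0 = -2690.4835 N
  Ry@2 = +7415.0835 N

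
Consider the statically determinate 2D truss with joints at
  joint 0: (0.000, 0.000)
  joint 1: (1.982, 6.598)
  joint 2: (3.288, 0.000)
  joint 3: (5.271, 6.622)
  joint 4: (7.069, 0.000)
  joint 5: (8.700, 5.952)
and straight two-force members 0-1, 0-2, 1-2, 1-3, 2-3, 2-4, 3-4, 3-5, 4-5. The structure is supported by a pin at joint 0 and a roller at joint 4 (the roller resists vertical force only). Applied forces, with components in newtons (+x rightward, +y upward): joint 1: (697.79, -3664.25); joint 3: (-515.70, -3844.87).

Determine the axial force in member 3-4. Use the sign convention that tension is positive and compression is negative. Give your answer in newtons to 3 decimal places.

-4209.600

N=6 nodes, M=9 members, R=3 reactions → 2N=12, M+R=12
member 0 (0-1): L=6.8893, (cx,cy)=(0.2877,0.9577)
member 1 (0-2): L=3.2880, (cx,cy)=(1.0000,0.0000)
member 2 (1-2): L=6.7260, (cx,cy)=(0.1942,-0.9810)
member 3 (1-3): L=3.2891, (cx,cy)=(1.0000,0.0073)
member 4 (2-3): L=6.9125, (cx,cy)=(0.2869,0.9580)
member 5 (2-4): L=3.7810, (cx,cy)=(1.0000,0.0000)
member 6 (3-4): L=6.8618, (cx,cy)=(0.2620,-0.9651)
member 7 (3-5): L=3.4938, (cx,cy)=(0.9814,-0.1918)
member 8 (4-5): L=6.1714, (cx,cy)=(0.2643,0.9644)
solve A·x = −loads:
  F[0-1] = -3598.7536 N (compression)
  F[0-2] = +1217.4302 N (tension)
  F[1-2] = -234.4194 N (compression)
  F[1-3] = -1687.6575 N (compression)
  F[2-3] = +240.0472 N (tension)
  F[2-4] = +1103.0503 N (tension)
  F[3-4] = -4209.6002 N (compression)
  F[3-5] = +0.0000 N (tension)
  F[4-5] = -0.0000 N (compression)
  Rx@0 = -182.0900 N
  Ry@0 = +3446.6067 N
  Ry@4 = +4062.5133 N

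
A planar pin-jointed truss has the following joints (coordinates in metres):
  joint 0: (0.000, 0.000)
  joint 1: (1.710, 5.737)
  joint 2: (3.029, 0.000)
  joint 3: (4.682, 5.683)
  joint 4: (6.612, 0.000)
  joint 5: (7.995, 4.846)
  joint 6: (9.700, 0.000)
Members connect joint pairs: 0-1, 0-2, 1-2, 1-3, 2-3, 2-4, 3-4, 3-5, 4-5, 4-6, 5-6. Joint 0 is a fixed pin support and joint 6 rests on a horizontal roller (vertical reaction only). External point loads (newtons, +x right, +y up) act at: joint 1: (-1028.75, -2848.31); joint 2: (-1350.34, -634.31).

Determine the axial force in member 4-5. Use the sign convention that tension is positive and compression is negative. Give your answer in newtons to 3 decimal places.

N=7 nodes, M=11 members, R=3 reactions → 2N=14, M+R=14
member 0 (0-1): L=5.9864, (cx,cy)=(0.2856,0.9583)
member 1 (0-2): L=3.0290, (cx,cy)=(1.0000,0.0000)
member 2 (1-2): L=5.8867, (cx,cy)=(0.2241,-0.9746)
member 3 (1-3): L=2.9725, (cx,cy)=(0.9998,-0.0182)
member 4 (2-3): L=5.9185, (cx,cy)=(0.2793,0.9602)
member 5 (2-4): L=3.5830, (cx,cy)=(1.0000,0.0000)
member 6 (3-4): L=6.0018, (cx,cy)=(0.3216,-0.9469)
member 7 (3-5): L=3.4171, (cx,cy)=(0.9695,-0.2449)
member 8 (4-5): L=5.0395, (cx,cy)=(0.2744,0.9616)
member 9 (4-6): L=3.0880, (cx,cy)=(1.0000,0.0000)
member 10 (5-6): L=5.1372, (cx,cy)=(0.3319,-0.9433)
solve A·x = −loads:
  F[0-1] = -3538.2903 N (compression)
  F[0-2] = -1368.3903 N (compression)
  F[1-2] = +558.7101 N (tension)
  F[1-3] = -107.1550 N (compression)
  F[2-3] = +93.5274 N (tension)
  F[2-4] = +81.0158 N (tension)
  F[3-4] = -82.3483 N (compression)
  F[3-5] = -56.2484 N (compression)
  F[4-5] = +81.0877 N (tension)
  F[4-6] = +32.2818 N (tension)
  F[5-6] = -97.2655 N (compression)
  Rx@0 = +2379.0900 N
  Ry@0 = +3390.8678 N
  Ry@6 = +91.7522 N

81.088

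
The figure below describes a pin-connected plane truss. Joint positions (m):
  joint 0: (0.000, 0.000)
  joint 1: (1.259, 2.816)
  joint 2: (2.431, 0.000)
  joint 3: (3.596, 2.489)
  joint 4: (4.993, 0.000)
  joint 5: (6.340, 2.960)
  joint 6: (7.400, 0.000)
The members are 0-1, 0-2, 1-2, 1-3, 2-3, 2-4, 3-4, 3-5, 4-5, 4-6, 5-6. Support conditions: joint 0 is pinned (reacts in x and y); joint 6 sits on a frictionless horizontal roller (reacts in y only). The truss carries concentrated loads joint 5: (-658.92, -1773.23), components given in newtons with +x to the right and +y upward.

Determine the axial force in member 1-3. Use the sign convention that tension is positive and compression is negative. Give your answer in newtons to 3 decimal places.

-479.060

N=7 nodes, M=11 members, R=3 reactions → 2N=14, M+R=14
member 0 (0-1): L=3.0846, (cx,cy)=(0.4082,0.9129)
member 1 (0-2): L=2.4310, (cx,cy)=(1.0000,0.0000)
member 2 (1-2): L=3.0502, (cx,cy)=(0.3842,-0.9232)
member 3 (1-3): L=2.3598, (cx,cy)=(0.9904,-0.1386)
member 4 (2-3): L=2.7482, (cx,cy)=(0.4239,0.9057)
member 5 (2-4): L=2.5620, (cx,cy)=(1.0000,0.0000)
member 6 (3-4): L=2.8542, (cx,cy)=(0.4894,-0.8720)
member 7 (3-5): L=2.7841, (cx,cy)=(0.9856,0.1692)
member 8 (4-5): L=3.2521, (cx,cy)=(0.4142,0.9102)
member 9 (4-6): L=2.4070, (cx,cy)=(1.0000,0.0000)
member 10 (5-6): L=3.1441, (cx,cy)=(0.3371,-0.9415)
solve A·x = −loads:
  F[0-1] = -566.9443 N (compression)
  F[0-2] = -427.5201 N (compression)
  F[1-2] = +632.5128 N (tension)
  F[1-3] = -479.0603 N (compression)
  F[2-3] = -644.7572 N (compression)
  F[2-4] = +88.8446 N (tension)
  F[3-4] = +407.1139 N (tension)
  F[3-5] = -960.8746 N (compression)
  F[4-5] = -390.0483 N (compression)
  F[4-6] = +449.6616 N (tension)
  F[5-6] = -1333.7446 N (compression)
  Rx@0 = +658.9200 N
  Ry@0 = +517.5712 N
  Ry@6 = +1255.6588 N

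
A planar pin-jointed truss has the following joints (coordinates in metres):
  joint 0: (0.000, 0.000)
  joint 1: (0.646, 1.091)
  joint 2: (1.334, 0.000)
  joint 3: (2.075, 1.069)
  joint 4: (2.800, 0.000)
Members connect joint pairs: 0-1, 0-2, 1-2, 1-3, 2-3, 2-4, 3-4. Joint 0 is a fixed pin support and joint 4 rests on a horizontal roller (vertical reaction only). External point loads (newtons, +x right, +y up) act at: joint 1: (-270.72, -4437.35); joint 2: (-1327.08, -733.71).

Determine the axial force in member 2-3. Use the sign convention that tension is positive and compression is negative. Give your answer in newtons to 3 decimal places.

1510.417

N=5 nodes, M=7 members, R=3 reactions → 2N=10, M+R=10
member 0 (0-1): L=1.2679, (cx,cy)=(0.5095,0.8605)
member 1 (0-2): L=1.3340, (cx,cy)=(1.0000,0.0000)
member 2 (1-2): L=1.2898, (cx,cy)=(0.5334,-0.8459)
member 3 (1-3): L=1.4292, (cx,cy)=(0.9999,-0.0154)
member 4 (2-3): L=1.3007, (cx,cy)=(0.5697,0.8219)
member 5 (2-4): L=1.4660, (cx,cy)=(1.0000,0.0000)
member 6 (3-4): L=1.2917, (cx,cy)=(0.5613,-0.8276)
solve A·x = −loads:
  F[0-1] = -4536.1487 N (compression)
  F[0-2] = +713.3664 N (tension)
  F[1-2] = -600.1502 N (compression)
  F[1-3] = -1720.5244 N (compression)
  F[2-3] = +1510.4172 N (tension)
  F[2-4] = +859.8516 N (tension)
  F[3-4] = -1531.9118 N (compression)
  Rx@0 = +1597.8000 N
  Ry@0 = +3903.2237 N
  Ry@4 = +1267.8363 N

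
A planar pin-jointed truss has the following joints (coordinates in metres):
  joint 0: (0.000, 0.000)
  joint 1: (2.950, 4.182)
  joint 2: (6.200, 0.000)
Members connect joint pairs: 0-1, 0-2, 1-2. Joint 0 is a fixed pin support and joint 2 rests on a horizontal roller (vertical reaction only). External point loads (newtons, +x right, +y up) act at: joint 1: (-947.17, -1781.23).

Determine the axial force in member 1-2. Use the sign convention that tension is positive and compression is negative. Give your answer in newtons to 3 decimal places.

-264.235

N=3 nodes, M=3 members, R=3 reactions → 2N=6, M+R=6
member 0 (0-1): L=5.1178, (cx,cy)=(0.5764,0.8172)
member 1 (0-2): L=6.2000, (cx,cy)=(1.0000,0.0000)
member 2 (1-2): L=5.2964, (cx,cy)=(0.6136,-0.7896)
solve A·x = −loads:
  F[0-1] = -1924.4777 N (compression)
  F[0-2] = +162.1420 N (tension)
  F[1-2] = -264.2354 N (compression)
  Rx@0 = +947.1700 N
  Ry@0 = +1572.5907 N
  Ry@2 = +208.6393 N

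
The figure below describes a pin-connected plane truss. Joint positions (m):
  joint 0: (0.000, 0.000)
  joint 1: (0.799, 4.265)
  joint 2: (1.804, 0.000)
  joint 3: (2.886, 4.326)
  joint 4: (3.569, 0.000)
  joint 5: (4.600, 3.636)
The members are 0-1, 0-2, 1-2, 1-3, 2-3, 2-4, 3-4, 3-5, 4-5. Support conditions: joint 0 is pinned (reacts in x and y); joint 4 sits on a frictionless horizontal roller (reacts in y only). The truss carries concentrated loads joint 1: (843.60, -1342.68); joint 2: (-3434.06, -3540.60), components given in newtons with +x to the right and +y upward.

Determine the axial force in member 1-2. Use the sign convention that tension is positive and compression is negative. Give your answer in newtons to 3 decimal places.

416.126

N=6 nodes, M=9 members, R=3 reactions → 2N=12, M+R=12
member 0 (0-1): L=4.3392, (cx,cy)=(0.1841,0.9829)
member 1 (0-2): L=1.8040, (cx,cy)=(1.0000,0.0000)
member 2 (1-2): L=4.3818, (cx,cy)=(0.2294,-0.9733)
member 3 (1-3): L=2.0879, (cx,cy)=(0.9996,0.0292)
member 4 (2-3): L=4.4593, (cx,cy)=(0.2426,0.9701)
member 5 (2-4): L=1.7650, (cx,cy)=(1.0000,0.0000)
member 6 (3-4): L=4.3796, (cx,cy)=(0.1560,-0.9878)
member 7 (3-5): L=1.8477, (cx,cy)=(0.9277,-0.3734)
member 8 (4-5): L=3.7793, (cx,cy)=(0.2728,0.9621)
solve A·x = −loads:
  F[0-1] = -1815.9855 N (compression)
  F[0-2] = -2256.0726 N (compression)
  F[1-2] = +416.1262 N (tension)
  F[1-3] = -1273.9728 N (compression)
  F[2-3] = +3232.1561 N (tension)
  F[2-4] = +489.1749 N (tension)
  F[3-4] = -3136.7246 N (compression)
  F[3-5] = +0.0000 N (tension)
  F[4-5] = -0.0000 N (compression)
  Rx@0 = +2590.4600 N
  Ry@0 = +1784.9338 N
  Ry@4 = +3098.3462 N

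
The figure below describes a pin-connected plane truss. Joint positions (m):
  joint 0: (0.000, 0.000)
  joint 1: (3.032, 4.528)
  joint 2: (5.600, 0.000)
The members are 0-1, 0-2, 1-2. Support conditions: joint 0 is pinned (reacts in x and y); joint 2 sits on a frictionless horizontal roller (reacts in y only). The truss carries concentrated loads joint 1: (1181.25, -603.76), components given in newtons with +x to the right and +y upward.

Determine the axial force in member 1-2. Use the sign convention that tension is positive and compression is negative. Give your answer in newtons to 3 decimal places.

N=3 nodes, M=3 members, R=3 reactions → 2N=6, M+R=6
member 0 (0-1): L=5.4494, (cx,cy)=(0.5564,0.8309)
member 1 (0-2): L=5.6000, (cx,cy)=(1.0000,0.0000)
member 2 (1-2): L=5.2055, (cx,cy)=(0.4933,-0.8698)
solve A·x = −loads:
  F[0-1] = +816.2741 N (tension)
  F[0-2] = +727.0808 N (tension)
  F[1-2] = -1473.8441 N (compression)
  Rx@0 = -1181.2500 N
  Ry@0 = -678.2579 N
  Ry@2 = +1282.0179 N

-1473.844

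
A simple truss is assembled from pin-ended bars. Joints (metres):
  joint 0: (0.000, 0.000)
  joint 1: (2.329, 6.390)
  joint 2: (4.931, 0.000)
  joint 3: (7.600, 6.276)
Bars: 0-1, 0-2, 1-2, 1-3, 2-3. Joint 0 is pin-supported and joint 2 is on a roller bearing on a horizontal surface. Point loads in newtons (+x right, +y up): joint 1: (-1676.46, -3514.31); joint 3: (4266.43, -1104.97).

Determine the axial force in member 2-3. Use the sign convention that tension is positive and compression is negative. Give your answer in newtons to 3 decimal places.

N=4 nodes, M=5 members, R=3 reactions → 2N=8, M+R=8
member 0 (0-1): L=6.8012, (cx,cy)=(0.3424,0.9395)
member 1 (0-2): L=4.9310, (cx,cy)=(1.0000,0.0000)
member 2 (1-2): L=6.8995, (cx,cy)=(0.3771,-0.9262)
member 3 (1-3): L=5.2722, (cx,cy)=(0.9998,-0.0216)
member 4 (2-3): L=6.8200, (cx,cy)=(0.3914,0.9202)
solve A·x = −loads:
  F[0-1] = +2130.0971 N (tension)
  F[0-2] = +1860.5406 N (tension)
  F[1-2] = -6064.9617 N (compression)
  F[1-3] = +4694.2728 N (tension)
  F[2-3] = -1090.4392 N (compression)
  Rx@0 = -2589.9700 N
  Ry@0 = -2001.3112 N
  Ry@2 = +6620.5912 N

-1090.439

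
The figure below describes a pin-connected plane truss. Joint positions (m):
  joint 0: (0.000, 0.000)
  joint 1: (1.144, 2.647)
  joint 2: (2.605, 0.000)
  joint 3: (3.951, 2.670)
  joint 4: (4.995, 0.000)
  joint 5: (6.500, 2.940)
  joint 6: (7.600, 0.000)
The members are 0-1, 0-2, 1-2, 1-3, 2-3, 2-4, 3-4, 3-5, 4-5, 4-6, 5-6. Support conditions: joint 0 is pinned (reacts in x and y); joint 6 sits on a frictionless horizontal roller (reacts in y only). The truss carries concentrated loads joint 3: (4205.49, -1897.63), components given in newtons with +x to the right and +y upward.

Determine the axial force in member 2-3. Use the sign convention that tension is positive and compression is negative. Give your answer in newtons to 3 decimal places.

N=7 nodes, M=11 members, R=3 reactions → 2N=14, M+R=14
member 0 (0-1): L=2.8836, (cx,cy)=(0.3967,0.9179)
member 1 (0-2): L=2.6050, (cx,cy)=(1.0000,0.0000)
member 2 (1-2): L=3.0234, (cx,cy)=(0.4832,-0.8755)
member 3 (1-3): L=2.8071, (cx,cy)=(1.0000,0.0082)
member 4 (2-3): L=2.9901, (cx,cy)=(0.4502,0.8930)
member 5 (2-4): L=2.3900, (cx,cy)=(1.0000,0.0000)
member 6 (3-4): L=2.8669, (cx,cy)=(0.3642,-0.9313)
member 7 (3-5): L=2.5633, (cx,cy)=(0.9944,0.1053)
member 8 (4-5): L=3.3028, (cx,cy)=(0.4557,0.8901)
member 9 (4-6): L=2.6050, (cx,cy)=(1.0000,0.0000)
member 10 (5-6): L=3.1390, (cx,cy)=(0.3504,-0.9366)
solve A·x = −loads:
  F[0-1] = +616.9723 N (tension)
  F[0-2] = +3960.7237 N (tension)
  F[1-2] = -641.6898 N (compression)
  F[1-3] = +554.8661 N (tension)
  F[2-3] = +629.1462 N (tension)
  F[2-4] = +3367.4297 N (tension)
  F[3-4] = -2908.1744 N (compression)
  F[3-5] = -2321.2951 N (compression)
  F[4-5] = +3042.7356 N (tension)
  F[4-6] = +921.8946 N (tension)
  F[5-6] = -2630.7893 N (compression)
  Rx@0 = -4205.4900 N
  Ry@0 = -566.3430 N
  Ry@6 = +2463.9730 N

629.146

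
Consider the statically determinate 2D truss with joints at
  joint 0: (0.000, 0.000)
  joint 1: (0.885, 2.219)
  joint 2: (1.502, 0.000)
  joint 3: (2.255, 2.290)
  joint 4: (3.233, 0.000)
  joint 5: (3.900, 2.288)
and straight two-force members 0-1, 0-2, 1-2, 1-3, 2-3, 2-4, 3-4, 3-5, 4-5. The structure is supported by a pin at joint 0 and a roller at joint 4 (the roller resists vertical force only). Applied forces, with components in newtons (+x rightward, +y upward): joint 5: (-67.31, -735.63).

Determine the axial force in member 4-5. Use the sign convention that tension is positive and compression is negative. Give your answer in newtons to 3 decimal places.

-766.065

N=6 nodes, M=9 members, R=3 reactions → 2N=12, M+R=12
member 0 (0-1): L=2.3890, (cx,cy)=(0.3705,0.9289)
member 1 (0-2): L=1.5020, (cx,cy)=(1.0000,0.0000)
member 2 (1-2): L=2.3032, (cx,cy)=(0.2679,-0.9634)
member 3 (1-3): L=1.3718, (cx,cy)=(0.9987,0.0518)
member 4 (2-3): L=2.4106, (cx,cy)=(0.3124,0.9500)
member 5 (2-4): L=1.7310, (cx,cy)=(1.0000,0.0000)
member 6 (3-4): L=2.4901, (cx,cy)=(0.3928,-0.9196)
member 7 (3-5): L=1.6450, (cx,cy)=(1.0000,-0.0012)
member 8 (4-5): L=2.3832, (cx,cy)=(0.2799,0.9600)
solve A·x = −loads:
  F[0-1] = +112.1087 N (tension)
  F[0-2] = -108.8409 N (compression)
  F[1-2] = -104.3452 N (compression)
  F[1-3] = +69.5772 N (tension)
  F[2-3] = +105.8268 N (tension)
  F[2-4] = -169.8508 N (compression)
  F[3-4] = -113.4258 N (compression)
  F[3-5] = +147.0896 N (tension)
  F[4-5] = -766.0650 N (compression)
  Rx@0 = +67.3100 N
  Ry@0 = -104.1324 N
  Ry@4 = +839.7624 N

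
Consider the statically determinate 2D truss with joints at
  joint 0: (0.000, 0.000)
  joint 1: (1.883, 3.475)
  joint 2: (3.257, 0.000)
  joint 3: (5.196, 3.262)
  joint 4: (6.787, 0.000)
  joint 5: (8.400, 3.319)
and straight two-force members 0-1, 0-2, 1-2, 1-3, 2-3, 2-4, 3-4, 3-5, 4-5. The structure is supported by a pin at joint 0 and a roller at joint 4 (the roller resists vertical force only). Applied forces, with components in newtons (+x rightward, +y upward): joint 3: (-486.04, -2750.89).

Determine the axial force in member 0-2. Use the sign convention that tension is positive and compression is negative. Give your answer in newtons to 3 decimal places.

-10.027

N=6 nodes, M=9 members, R=3 reactions → 2N=12, M+R=12
member 0 (0-1): L=3.9524, (cx,cy)=(0.4764,0.8792)
member 1 (0-2): L=3.2570, (cx,cy)=(1.0000,0.0000)
member 2 (1-2): L=3.7368, (cx,cy)=(0.3677,-0.9299)
member 3 (1-3): L=3.3198, (cx,cy)=(0.9979,-0.0642)
member 4 (2-3): L=3.7948, (cx,cy)=(0.5110,0.8596)
member 5 (2-4): L=3.5300, (cx,cy)=(1.0000,0.0000)
member 6 (3-4): L=3.6293, (cx,cy)=(0.4384,-0.8988)
member 7 (3-5): L=3.2045, (cx,cy)=(0.9998,0.0178)
member 8 (4-5): L=3.6902, (cx,cy)=(0.4371,0.8994)
solve A·x = −loads:
  F[0-1] = -999.1425 N (compression)
  F[0-2] = -10.0268 N (compression)
  F[1-2] = +1003.0466 N (tension)
  F[1-3] = -846.5742 N (compression)
  F[2-3] = -1085.1294 N (compression)
  F[2-4] = +913.2530 N (tension)
  F[3-4] = -2083.2700 N (compression)
  F[3-5] = -0.0000 N (compression)
  F[4-5] = +0.0000 N (tension)
  Rx@0 = +486.0400 N
  Ry@0 = +878.4630 N
  Ry@4 = +1872.4270 N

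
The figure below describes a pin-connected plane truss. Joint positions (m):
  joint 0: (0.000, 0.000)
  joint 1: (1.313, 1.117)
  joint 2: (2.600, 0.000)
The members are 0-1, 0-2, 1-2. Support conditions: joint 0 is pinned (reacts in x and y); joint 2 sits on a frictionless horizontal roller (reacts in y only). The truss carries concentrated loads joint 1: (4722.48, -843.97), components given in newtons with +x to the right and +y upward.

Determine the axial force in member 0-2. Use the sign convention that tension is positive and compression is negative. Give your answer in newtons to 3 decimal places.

2828.698

N=3 nodes, M=3 members, R=3 reactions → 2N=6, M+R=6
member 0 (0-1): L=1.7238, (cx,cy)=(0.7617,0.6480)
member 1 (0-2): L=2.6000, (cx,cy)=(1.0000,0.0000)
member 2 (1-2): L=1.7041, (cx,cy)=(0.7552,-0.6555)
solve A·x = −loads:
  F[0-1] = +2486.3638 N (tension)
  F[0-2] = +2828.6980 N (tension)
  F[1-2] = -3745.5076 N (compression)
  Rx@0 = -4722.4800 N
  Ry@0 = -1611.0849 N
  Ry@2 = +2455.0549 N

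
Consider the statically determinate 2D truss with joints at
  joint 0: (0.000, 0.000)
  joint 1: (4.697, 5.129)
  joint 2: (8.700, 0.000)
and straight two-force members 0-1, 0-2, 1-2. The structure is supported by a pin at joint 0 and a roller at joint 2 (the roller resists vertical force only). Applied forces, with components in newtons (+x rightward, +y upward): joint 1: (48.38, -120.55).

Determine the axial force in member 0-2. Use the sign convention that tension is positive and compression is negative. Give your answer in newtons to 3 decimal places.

N=3 nodes, M=3 members, R=3 reactions → 2N=6, M+R=6
member 0 (0-1): L=6.9547, (cx,cy)=(0.6754,0.7375)
member 1 (0-2): L=8.7000, (cx,cy)=(1.0000,0.0000)
member 2 (1-2): L=6.5062, (cx,cy)=(0.6153,-0.7883)
solve A·x = −loads:
  F[0-1] = -36.5363 N (compression)
  F[0-2] = +73.0554 N (tension)
  F[1-2] = -118.7392 N (compression)
  Rx@0 = -48.3800 N
  Ry@0 = +26.9449 N
  Ry@2 = +93.6051 N

73.055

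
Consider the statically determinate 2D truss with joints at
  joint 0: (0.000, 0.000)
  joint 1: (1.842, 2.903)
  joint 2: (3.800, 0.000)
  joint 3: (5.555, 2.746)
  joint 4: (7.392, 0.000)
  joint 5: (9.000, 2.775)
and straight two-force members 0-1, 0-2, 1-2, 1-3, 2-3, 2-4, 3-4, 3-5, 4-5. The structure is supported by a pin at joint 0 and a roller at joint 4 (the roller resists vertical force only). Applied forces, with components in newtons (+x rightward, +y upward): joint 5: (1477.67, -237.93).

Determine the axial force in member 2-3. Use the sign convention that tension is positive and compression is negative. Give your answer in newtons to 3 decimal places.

N=6 nodes, M=9 members, R=3 reactions → 2N=12, M+R=12
member 0 (0-1): L=3.4381, (cx,cy)=(0.5358,0.8444)
member 1 (0-2): L=3.8000, (cx,cy)=(1.0000,0.0000)
member 2 (1-2): L=3.5016, (cx,cy)=(0.5592,-0.8291)
member 3 (1-3): L=3.7163, (cx,cy)=(0.9991,-0.0422)
member 4 (2-3): L=3.2589, (cx,cy)=(0.5385,0.8426)
member 5 (2-4): L=3.5920, (cx,cy)=(1.0000,0.0000)
member 6 (3-4): L=3.3038, (cx,cy)=(0.5560,-0.8312)
member 7 (3-5): L=3.4451, (cx,cy)=(1.0000,0.0084)
member 8 (4-5): L=3.2072, (cx,cy)=(0.5014,0.8652)
solve A·x = −loads:
  F[0-1] = +718.2696 N (tension)
  F[0-2] = +1092.8465 N (tension)
  F[1-2] = -773.2185 N (compression)
  F[1-3] = +817.9171 N (tension)
  F[2-3] = +760.7747 N (tension)
  F[2-4] = +250.7889 N (tension)
  F[3-4] = -713.2369 N (compression)
  F[3-5] = +1623.5174 N (tension)
  F[4-5] = -290.7841 N (compression)
  Rx@0 = -1477.6700 N
  Ry@0 = -606.4835 N
  Ry@4 = +844.4135 N

760.775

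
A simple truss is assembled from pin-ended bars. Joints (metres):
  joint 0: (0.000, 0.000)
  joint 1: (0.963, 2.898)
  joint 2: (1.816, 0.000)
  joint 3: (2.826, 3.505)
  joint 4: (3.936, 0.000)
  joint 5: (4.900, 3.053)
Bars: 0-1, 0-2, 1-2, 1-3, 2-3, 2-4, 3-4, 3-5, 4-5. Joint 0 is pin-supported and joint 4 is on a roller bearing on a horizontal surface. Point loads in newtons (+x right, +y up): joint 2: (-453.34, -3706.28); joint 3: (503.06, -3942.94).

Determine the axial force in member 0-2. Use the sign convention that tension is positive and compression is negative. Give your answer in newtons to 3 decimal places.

N=6 nodes, M=9 members, R=3 reactions → 2N=12, M+R=12
member 0 (0-1): L=3.0538, (cx,cy)=(0.3153,0.9490)
member 1 (0-2): L=1.8160, (cx,cy)=(1.0000,0.0000)
member 2 (1-2): L=3.0209, (cx,cy)=(0.2824,-0.9593)
member 3 (1-3): L=1.9594, (cx,cy)=(0.9508,0.3098)
member 4 (2-3): L=3.6476, (cx,cy)=(0.2769,0.9609)
member 5 (2-4): L=2.1200, (cx,cy)=(1.0000,0.0000)
member 6 (3-4): L=3.6766, (cx,cy)=(0.3019,-0.9533)
member 7 (3-5): L=2.1227, (cx,cy)=(0.9771,-0.2129)
member 8 (4-5): L=3.2016, (cx,cy)=(0.3011,0.9536)
solve A·x = −loads:
  F[0-1] = -2803.2821 N (compression)
  F[0-2] = +933.7168 N (tension)
  F[1-2] = +2256.4579 N (tension)
  F[1-3] = -1599.8422 N (compression)
  F[2-3] = +1604.3728 N (tension)
  F[2-4] = +1579.9585 N (tension)
  F[3-4] = -5233.1703 N (compression)
  F[3-5] = +0.0000 N (tension)
  F[4-5] = -0.0000 N (compression)
  Rx@0 = -49.7200 N
  Ry@0 = +2660.2520 N
  Ry@4 = +4988.9680 N

933.717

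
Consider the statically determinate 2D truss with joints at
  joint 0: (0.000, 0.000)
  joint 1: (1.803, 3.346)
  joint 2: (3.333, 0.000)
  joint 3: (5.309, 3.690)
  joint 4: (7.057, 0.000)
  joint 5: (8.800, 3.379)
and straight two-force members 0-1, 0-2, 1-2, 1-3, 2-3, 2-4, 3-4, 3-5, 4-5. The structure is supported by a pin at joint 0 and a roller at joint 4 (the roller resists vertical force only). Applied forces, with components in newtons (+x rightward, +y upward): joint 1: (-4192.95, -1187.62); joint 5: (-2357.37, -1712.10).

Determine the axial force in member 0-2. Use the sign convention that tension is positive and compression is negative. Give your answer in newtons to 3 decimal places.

-4622.246

N=6 nodes, M=9 members, R=3 reactions → 2N=12, M+R=12
member 0 (0-1): L=3.8009, (cx,cy)=(0.4744,0.8803)
member 1 (0-2): L=3.3330, (cx,cy)=(1.0000,0.0000)
member 2 (1-2): L=3.6792, (cx,cy)=(0.4158,-0.9094)
member 3 (1-3): L=3.5228, (cx,cy)=(0.9952,0.0976)
member 4 (2-3): L=4.1858, (cx,cy)=(0.4721,0.8816)
member 5 (2-4): L=3.7240, (cx,cy)=(1.0000,0.0000)
member 6 (3-4): L=4.0831, (cx,cy)=(0.4281,-0.9037)
member 7 (3-5): L=3.5048, (cx,cy)=(0.9961,-0.0887)
member 8 (4-5): L=3.8021, (cx,cy)=(0.4584,0.8887)
solve A·x = −loads:
  F[0-1] = -4064.5228 N (compression)
  F[0-2] = -4622.2465 N (compression)
  F[1-2] = +2749.5447 N (tension)
  F[1-3] = +1126.8645 N (tension)
  F[2-3] = -2836.4866 N (compression)
  F[2-4] = -2139.8132 N (compression)
  F[3-4] = +2784.0825 N (tension)
  F[3-5] = -1415.0250 N (compression)
  F[4-5] = -2067.7444 N (compression)
  Rx@0 = +6550.3200 N
  Ry@0 = +3578.1110 N
  Ry@4 = -678.3910 N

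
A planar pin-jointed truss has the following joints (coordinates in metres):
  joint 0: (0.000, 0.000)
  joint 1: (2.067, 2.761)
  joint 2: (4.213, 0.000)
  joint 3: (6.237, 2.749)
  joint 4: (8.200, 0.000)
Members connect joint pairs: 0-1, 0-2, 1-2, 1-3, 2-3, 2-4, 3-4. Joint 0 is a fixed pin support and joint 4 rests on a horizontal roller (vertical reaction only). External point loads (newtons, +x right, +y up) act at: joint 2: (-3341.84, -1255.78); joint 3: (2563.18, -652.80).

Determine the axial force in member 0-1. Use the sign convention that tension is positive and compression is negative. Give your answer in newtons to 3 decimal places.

115.464

N=5 nodes, M=7 members, R=3 reactions → 2N=10, M+R=10
member 0 (0-1): L=3.4490, (cx,cy)=(0.5993,0.8005)
member 1 (0-2): L=4.2130, (cx,cy)=(1.0000,0.0000)
member 2 (1-2): L=3.4969, (cx,cy)=(0.6137,-0.7896)
member 3 (1-3): L=4.1700, (cx,cy)=(1.0000,-0.0029)
member 4 (2-3): L=3.4137, (cx,cy)=(0.5929,0.8053)
member 5 (2-4): L=3.9870, (cx,cy)=(1.0000,0.0000)
member 6 (3-4): L=3.3779, (cx,cy)=(0.5811,-0.8138)
solve A·x = −loads:
  F[0-1] = +115.4644 N (tension)
  F[0-2] = -847.8583 N (compression)
  F[1-2] = -117.5838 N (compression)
  F[1-3] = +141.3581 N (tension)
  F[2-3] = +1674.7270 N (tension)
  F[2-4] = +1428.8782 N (tension)
  F[3-4] = -2458.8089 N (compression)
  Rx@0 = +778.6600 N
  Ry@0 = -92.4318 N
  Ry@4 = +2001.0118 N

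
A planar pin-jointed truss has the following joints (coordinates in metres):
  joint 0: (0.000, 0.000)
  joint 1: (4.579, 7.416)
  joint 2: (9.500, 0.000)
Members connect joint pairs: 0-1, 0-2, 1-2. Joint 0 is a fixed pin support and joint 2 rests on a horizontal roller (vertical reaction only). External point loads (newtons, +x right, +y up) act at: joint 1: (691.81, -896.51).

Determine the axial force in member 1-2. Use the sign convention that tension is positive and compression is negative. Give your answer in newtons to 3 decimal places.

N=3 nodes, M=3 members, R=3 reactions → 2N=6, M+R=6
member 0 (0-1): L=8.7157, (cx,cy)=(0.5254,0.8509)
member 1 (0-2): L=9.5000, (cx,cy)=(1.0000,0.0000)
member 2 (1-2): L=8.9002, (cx,cy)=(0.5529,-0.8332)
solve A·x = −loads:
  F[0-1] = +88.9163 N (tension)
  F[0-2] = +645.0960 N (tension)
  F[1-2] = -1166.7290 N (compression)
  Rx@0 = -691.8100 N
  Ry@0 = -75.6566 N
  Ry@2 = +972.1666 N

-1166.729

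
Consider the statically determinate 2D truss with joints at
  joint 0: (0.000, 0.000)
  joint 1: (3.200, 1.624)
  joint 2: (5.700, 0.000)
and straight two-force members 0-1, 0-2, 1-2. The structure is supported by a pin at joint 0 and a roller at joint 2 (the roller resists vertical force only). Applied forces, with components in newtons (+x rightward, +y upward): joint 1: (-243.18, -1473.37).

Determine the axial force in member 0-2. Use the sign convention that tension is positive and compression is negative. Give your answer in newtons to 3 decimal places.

N=3 nodes, M=3 members, R=3 reactions → 2N=6, M+R=6
member 0 (0-1): L=3.5885, (cx,cy)=(0.8917,0.4526)
member 1 (0-2): L=5.7000, (cx,cy)=(1.0000,0.0000)
member 2 (1-2): L=2.9812, (cx,cy)=(0.8386,-0.5448)
solve A·x = −loads:
  F[0-1] = -1581.0195 N (compression)
  F[0-2] = +1166.6720 N (tension)
  F[1-2] = -1391.2191 N (compression)
  Rx@0 = +243.1800 N
  Ry@0 = +715.4999 N
  Ry@2 = +757.8701 N

1166.672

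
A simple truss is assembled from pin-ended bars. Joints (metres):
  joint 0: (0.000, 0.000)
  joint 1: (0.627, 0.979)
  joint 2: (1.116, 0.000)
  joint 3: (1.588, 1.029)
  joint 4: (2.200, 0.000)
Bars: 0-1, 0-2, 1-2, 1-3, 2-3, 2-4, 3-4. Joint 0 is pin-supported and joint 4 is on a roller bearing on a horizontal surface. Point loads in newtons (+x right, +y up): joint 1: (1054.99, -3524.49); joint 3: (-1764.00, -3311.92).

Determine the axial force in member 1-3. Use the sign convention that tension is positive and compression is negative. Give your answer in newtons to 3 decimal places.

-3535.820

N=5 nodes, M=7 members, R=3 reactions → 2N=10, M+R=10
member 0 (0-1): L=1.1626, (cx,cy)=(0.5393,0.8421)
member 1 (0-2): L=1.1160, (cx,cy)=(1.0000,0.0000)
member 2 (1-2): L=1.0943, (cx,cy)=(0.4468,-0.8946)
member 3 (1-3): L=0.9623, (cx,cy)=(0.9986,0.0520)
member 4 (2-3): L=1.1321, (cx,cy)=(0.4169,0.9089)
member 5 (2-4): L=1.0840, (cx,cy)=(1.0000,0.0000)
member 6 (3-4): L=1.1972, (cx,cy)=(0.5112,-0.8595)
solve A·x = −loads:
  F[0-1] = -4508.8811 N (compression)
  F[0-2] = +1722.7295 N (tension)
  F[1-2] = +99.1711 N (tension)
  F[1-3] = -3535.8200 N (compression)
  F[2-3] = -97.6077 N (compression)
  F[2-4] = +1807.7394 N (tension)
  F[3-4] = -3536.4362 N (compression)
  Rx@0 = +709.0100 N
  Ry@0 = +3796.9266 N
  Ry@4 = +3039.4834 N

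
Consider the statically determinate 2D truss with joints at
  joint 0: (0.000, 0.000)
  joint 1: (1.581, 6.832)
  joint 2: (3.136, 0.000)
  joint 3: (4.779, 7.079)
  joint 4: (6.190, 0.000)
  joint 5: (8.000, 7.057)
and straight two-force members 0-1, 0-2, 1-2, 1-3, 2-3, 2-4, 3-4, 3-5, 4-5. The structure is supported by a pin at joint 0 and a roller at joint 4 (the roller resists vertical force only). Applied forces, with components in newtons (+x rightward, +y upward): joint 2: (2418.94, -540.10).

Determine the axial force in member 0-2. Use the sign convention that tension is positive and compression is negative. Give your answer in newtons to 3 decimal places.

2480.605

N=6 nodes, M=9 members, R=3 reactions → 2N=12, M+R=12
member 0 (0-1): L=7.0125, (cx,cy)=(0.2255,0.9743)
member 1 (0-2): L=3.1360, (cx,cy)=(1.0000,0.0000)
member 2 (1-2): L=7.0067, (cx,cy)=(0.2219,-0.9751)
member 3 (1-3): L=3.2075, (cx,cy)=(0.9970,0.0770)
member 4 (2-3): L=7.2672, (cx,cy)=(0.2261,0.9741)
member 5 (2-4): L=3.0540, (cx,cy)=(1.0000,0.0000)
member 6 (3-4): L=7.2183, (cx,cy)=(0.1955,-0.9807)
member 7 (3-5): L=3.2211, (cx,cy)=(1.0000,-0.0068)
member 8 (4-5): L=7.2854, (cx,cy)=(0.2484,0.9686)
solve A·x = −loads:
  F[0-1] = -273.5145 N (compression)
  F[0-2] = +2480.6047 N (tension)
  F[1-2] = +263.7663 N (tension)
  F[1-3] = -120.5602 N (compression)
  F[2-3] = +290.4313 N (tension)
  F[2-4] = +54.5399 N (tension)
  F[3-4] = -279.0100 N (compression)
  F[3-5] = +0.0000 N (tension)
  F[4-5] = -0.0000 N (compression)
  Rx@0 = -2418.9400 N
  Ry@0 = +266.4726 N
  Ry@4 = +273.6274 N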